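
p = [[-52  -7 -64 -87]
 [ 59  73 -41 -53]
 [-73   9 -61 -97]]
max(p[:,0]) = 59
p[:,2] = [-64, -41, -61]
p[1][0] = 59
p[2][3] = -97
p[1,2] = -41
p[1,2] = -41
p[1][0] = 59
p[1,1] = 73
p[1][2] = -41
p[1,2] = -41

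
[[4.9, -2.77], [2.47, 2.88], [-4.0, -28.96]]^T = [[4.90,2.47,-4.0], [-2.77,2.88,-28.96]]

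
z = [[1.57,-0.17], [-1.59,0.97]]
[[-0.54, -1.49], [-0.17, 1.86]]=z@[[-0.44, -0.9], [-0.9, 0.44]]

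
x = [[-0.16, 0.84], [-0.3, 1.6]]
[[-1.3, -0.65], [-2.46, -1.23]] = x @ [[4.48, 1.61], [-0.7, -0.47]]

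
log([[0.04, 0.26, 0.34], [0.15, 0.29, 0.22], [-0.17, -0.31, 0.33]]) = [[-2.22+2.16j, (1.4-2.18j), (1-0.65j)],  [(0.72-1.01j), -1.23+1.02j, 0.37+0.31j],  [-0.43+0.14j, (-0.63-0.14j), (-0.74-0.04j)]]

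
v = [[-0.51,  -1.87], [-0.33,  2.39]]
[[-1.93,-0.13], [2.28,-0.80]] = v@[[0.2, 0.98], [0.98, -0.2]]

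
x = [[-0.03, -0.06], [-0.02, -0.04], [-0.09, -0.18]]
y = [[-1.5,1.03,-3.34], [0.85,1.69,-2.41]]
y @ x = [[0.32, 0.65], [0.16, 0.32]]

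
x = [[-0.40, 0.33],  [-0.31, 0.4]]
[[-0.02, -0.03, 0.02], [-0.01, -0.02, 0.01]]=x @ [[0.07, 0.09, -0.07], [0.03, 0.02, -0.02]]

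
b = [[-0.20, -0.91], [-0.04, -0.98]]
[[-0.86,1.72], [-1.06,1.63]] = b@[[-0.77, -1.29], [1.11, -1.61]]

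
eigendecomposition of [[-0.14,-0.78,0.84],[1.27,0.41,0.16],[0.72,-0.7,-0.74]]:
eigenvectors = [[-0.01-0.57j, -0.01+0.57j, -0.45+0.00j], [-0.72+0.00j, (-0.72-0j), (0.25+0j)], [0.05-0.40j, (0.05+0.4j), (0.86+0j)]]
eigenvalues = [(0.42+1.09j), (0.42-1.09j), (-1.32+0j)]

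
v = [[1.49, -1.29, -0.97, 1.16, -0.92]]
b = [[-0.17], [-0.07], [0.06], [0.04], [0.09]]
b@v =[[-0.25, 0.22, 0.16, -0.2, 0.16], [-0.1, 0.09, 0.07, -0.08, 0.06], [0.09, -0.08, -0.06, 0.07, -0.06], [0.06, -0.05, -0.04, 0.05, -0.04], [0.13, -0.12, -0.09, 0.1, -0.08]]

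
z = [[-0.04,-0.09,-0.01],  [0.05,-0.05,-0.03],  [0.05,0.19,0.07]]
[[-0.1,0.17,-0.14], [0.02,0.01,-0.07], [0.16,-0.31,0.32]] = z @ [[0.95, -1.02, 0.36],[0.80, -1.48, 1.24],[-0.52, 0.30, 0.93]]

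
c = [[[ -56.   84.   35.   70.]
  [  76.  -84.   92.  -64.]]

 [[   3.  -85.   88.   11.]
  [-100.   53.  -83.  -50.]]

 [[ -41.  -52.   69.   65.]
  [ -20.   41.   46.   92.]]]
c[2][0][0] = -41.0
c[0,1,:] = [76.0, -84.0, 92.0, -64.0]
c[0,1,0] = 76.0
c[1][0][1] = -85.0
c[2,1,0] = -20.0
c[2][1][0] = -20.0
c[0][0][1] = 84.0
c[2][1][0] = -20.0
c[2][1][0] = -20.0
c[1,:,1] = [-85.0, 53.0]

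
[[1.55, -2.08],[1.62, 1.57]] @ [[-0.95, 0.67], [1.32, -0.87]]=[[-4.22,2.85], [0.53,-0.28]]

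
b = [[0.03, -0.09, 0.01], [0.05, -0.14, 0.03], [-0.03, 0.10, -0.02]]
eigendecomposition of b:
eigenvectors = [[0.44+0.00j, (0.8+0j), 0.80-0.00j], [0.73+0.00j, 0.24-0.12j, (0.24+0.12j)], [(-0.53+0j), -0.19-0.51j, -0.19+0.51j]]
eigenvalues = [(-0.13+0j), 0.01j, -0.01j]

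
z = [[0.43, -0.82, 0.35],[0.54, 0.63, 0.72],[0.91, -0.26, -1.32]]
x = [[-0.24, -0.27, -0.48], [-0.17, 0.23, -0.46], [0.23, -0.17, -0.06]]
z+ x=[[0.19, -1.09, -0.13],[0.37, 0.86, 0.26],[1.14, -0.43, -1.38]]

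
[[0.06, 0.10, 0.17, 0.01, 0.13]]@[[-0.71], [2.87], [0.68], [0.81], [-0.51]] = [[0.3]]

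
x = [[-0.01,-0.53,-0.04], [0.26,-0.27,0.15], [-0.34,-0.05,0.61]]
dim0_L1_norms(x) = [0.61, 0.85, 0.8]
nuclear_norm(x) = 1.58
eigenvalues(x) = [(0.66+0j), (-0.16+0.39j), (-0.16-0.39j)]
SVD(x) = [[-0.08, -0.84, -0.54],[-0.08, -0.54, 0.84],[-0.99, 0.11, -0.03]] @ diag([0.7014377796874617, 0.6070154772022509, 0.2744398871593695]) @ [[0.45,0.16,-0.88], [-0.28,0.96,0.03], [0.85,0.23,0.48]]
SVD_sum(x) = [[-0.03, -0.01, 0.05], [-0.03, -0.01, 0.05], [-0.32, -0.11, 0.61]] + [[0.14, -0.49, -0.02], [0.09, -0.31, -0.01], [-0.02, 0.06, 0.00]] + [[-0.13, -0.03, -0.07], [0.20, 0.05, 0.11], [-0.01, -0.0, -0.00]]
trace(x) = 0.33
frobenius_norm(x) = 0.97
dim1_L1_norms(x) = [0.58, 0.68, 1.0]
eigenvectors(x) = [[(0.15+0j),  0.75+0.00j,  (0.75-0j)], [(-0.12+0j),  0.19-0.56j,  (0.19+0.56j)], [(-0.98+0j),  0.29+0.11j,  (0.29-0.11j)]]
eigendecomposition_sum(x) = [[0.04+0.00j,-0.02+0.00j,-0.09+0.00j], [-0.03+0.00j,0.01+0.00j,0.07-0.00j], [-0.26+0.00j,(0.12+0j),(0.6-0j)]] + [[-0.03+0.20j,-0.26-0.10j,(0.03+0.04j)], [0.15+0.07j,-0.14+0.16j,0.04-0.01j], [-0.04+0.07j,(-0.08-0.08j),0.02j]] + [[-0.03-0.20j, -0.26+0.10j, (0.03-0.04j)], [(0.15-0.07j), -0.14-0.16j, 0.04+0.01j], [(-0.04-0.07j), (-0.08+0.08j), -0.02j]]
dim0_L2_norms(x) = [0.43, 0.6, 0.63]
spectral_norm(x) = 0.70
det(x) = 0.12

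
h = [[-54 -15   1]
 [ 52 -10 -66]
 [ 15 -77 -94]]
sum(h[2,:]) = -156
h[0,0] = -54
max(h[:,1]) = -10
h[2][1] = -77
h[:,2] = [1, -66, -94]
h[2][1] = -77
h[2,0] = 15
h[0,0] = -54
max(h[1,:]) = 52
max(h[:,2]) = 1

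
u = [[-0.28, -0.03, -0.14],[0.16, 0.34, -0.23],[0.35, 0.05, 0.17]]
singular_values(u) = [0.52, 0.42, 0.0]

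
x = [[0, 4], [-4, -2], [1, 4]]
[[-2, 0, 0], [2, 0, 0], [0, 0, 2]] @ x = [[0, -8], [0, 8], [2, 8]]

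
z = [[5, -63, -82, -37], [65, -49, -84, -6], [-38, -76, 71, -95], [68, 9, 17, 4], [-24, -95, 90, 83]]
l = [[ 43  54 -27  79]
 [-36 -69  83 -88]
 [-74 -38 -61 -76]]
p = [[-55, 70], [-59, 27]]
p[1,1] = 27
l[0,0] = 43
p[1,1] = 27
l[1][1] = -69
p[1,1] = 27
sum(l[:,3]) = -85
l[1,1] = -69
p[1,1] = 27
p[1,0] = -59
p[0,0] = -55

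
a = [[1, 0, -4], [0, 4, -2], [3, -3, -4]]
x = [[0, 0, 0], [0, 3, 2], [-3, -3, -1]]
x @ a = [[0, 0, 0], [6, 6, -14], [-6, -9, 22]]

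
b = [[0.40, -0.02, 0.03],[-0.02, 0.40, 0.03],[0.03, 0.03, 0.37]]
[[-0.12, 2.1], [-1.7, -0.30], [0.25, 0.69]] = b @ [[-0.6, 5.10], [-4.37, -0.61], [1.07, 1.51]]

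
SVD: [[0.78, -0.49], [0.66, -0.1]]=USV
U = [[-0.82, -0.58], [-0.58, 0.82]]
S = [1.12, 0.22]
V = [[-0.91, 0.41], [0.41, 0.91]]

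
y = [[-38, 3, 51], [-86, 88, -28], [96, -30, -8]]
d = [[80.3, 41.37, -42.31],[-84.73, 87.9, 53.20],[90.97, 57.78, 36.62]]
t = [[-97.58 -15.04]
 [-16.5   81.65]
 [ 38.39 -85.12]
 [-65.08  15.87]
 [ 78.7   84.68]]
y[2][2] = -8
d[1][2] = 53.2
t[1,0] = -16.5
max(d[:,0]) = 90.97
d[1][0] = -84.73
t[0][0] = -97.58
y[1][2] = -28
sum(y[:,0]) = -28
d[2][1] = 57.78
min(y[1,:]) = -86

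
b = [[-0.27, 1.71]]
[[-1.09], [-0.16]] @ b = [[0.29,-1.86], [0.04,-0.27]]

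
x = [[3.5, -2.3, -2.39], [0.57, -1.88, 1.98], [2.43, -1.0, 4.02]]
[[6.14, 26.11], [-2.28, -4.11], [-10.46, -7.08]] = x @ [[-0.97,3.71], [-1.63,-1.23], [-2.42,-4.31]]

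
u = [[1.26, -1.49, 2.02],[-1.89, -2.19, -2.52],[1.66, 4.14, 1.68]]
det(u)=1.549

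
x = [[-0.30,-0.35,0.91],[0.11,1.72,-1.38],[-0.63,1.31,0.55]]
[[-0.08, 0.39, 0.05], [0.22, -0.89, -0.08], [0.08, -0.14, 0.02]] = x @ [[0.05, -0.31, -0.05], [0.10, -0.34, -0.02], [-0.03, 0.2, 0.03]]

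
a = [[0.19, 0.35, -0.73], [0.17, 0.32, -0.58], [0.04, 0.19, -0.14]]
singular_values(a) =[1.1, 0.11, 0.01]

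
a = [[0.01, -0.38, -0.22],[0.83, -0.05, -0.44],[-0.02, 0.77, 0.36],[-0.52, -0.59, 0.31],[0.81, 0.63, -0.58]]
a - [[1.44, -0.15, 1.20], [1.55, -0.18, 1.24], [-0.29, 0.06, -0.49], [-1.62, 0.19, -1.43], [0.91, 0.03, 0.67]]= [[-1.43,-0.23,-1.42], [-0.72,0.13,-1.68], [0.27,0.71,0.85], [1.10,-0.78,1.74], [-0.1,0.60,-1.25]]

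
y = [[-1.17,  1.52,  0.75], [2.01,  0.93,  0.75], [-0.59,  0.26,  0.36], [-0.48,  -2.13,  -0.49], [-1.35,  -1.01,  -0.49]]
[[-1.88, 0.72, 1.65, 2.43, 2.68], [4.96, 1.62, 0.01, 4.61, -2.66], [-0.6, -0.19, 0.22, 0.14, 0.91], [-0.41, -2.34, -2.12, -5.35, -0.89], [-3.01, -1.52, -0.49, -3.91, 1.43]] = y @ [[2.01, 0.49, -0.29, 1.08, -1.51], [-0.76, 1.11, 1.23, 2.13, 0.9], [2.17, -0.53, -0.74, 0.61, -0.61]]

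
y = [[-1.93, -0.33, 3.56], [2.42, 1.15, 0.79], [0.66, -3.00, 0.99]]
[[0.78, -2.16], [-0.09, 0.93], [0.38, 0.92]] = y @ [[-0.06, 0.61], [-0.08, -0.27], [0.18, -0.3]]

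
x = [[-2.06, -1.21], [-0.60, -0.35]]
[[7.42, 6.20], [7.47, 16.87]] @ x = [[-19.01, -11.15], [-25.51, -14.94]]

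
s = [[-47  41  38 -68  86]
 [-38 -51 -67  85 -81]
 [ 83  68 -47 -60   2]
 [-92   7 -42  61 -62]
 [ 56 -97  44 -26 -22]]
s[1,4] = -81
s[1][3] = 85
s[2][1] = 68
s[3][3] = 61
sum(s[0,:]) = 50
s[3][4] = -62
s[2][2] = -47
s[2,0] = 83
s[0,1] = 41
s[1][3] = 85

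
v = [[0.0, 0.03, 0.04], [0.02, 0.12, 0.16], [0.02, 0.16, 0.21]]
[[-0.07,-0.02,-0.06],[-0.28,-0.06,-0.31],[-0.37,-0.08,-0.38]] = v@[[-0.89,  0.53,  -3.26], [-0.99,  0.47,  -0.12], [-0.91,  -0.8,  -1.43]]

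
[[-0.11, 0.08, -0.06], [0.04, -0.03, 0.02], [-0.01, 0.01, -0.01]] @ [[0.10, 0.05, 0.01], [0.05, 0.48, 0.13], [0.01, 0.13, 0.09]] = [[-0.01,0.03,0.0], [0.0,-0.01,-0.0], [-0.00,0.00,0.00]]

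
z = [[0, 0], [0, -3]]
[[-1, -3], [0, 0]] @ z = [[0, 9], [0, 0]]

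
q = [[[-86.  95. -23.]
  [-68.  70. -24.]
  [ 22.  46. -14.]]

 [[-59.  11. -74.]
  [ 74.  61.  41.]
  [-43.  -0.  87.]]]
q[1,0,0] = -59.0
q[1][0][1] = 11.0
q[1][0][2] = -74.0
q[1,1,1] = 61.0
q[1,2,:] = [-43.0, -0.0, 87.0]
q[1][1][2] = 41.0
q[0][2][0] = 22.0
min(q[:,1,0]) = -68.0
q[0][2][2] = -14.0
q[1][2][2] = 87.0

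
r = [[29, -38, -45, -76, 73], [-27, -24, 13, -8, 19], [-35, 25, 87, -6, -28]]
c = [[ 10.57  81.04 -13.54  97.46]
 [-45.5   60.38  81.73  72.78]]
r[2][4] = -28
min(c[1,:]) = -45.5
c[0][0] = 10.57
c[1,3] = 72.78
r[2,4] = -28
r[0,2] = -45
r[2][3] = -6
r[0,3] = -76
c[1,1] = 60.38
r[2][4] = -28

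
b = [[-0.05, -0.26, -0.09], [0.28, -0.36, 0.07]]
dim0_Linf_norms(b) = [0.28, 0.36, 0.09]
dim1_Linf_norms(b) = [0.26, 0.36]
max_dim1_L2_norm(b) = 0.46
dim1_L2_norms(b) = [0.28, 0.46]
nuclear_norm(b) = 0.71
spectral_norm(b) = 0.50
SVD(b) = [[-0.4, -0.92],[-0.92, 0.4]] @ diag([0.4950692079224249, 0.21449121046575023]) @ [[-0.48,0.88,-0.06], [0.74,0.43,0.52]]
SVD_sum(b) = [[0.1, -0.17, 0.01],[0.22, -0.4, 0.03]] + [[-0.15,  -0.09,  -0.1], [0.06,  0.04,  0.04]]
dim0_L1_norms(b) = [0.33, 0.62, 0.16]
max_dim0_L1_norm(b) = 0.62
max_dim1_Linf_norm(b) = 0.36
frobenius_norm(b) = 0.54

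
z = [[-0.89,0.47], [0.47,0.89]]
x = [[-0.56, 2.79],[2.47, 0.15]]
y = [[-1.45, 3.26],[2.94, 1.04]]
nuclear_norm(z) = 2.01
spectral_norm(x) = 2.91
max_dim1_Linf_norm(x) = 2.79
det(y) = -11.09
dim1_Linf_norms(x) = [2.79, 2.47]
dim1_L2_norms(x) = [2.85, 2.47]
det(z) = -1.01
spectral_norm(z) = 1.01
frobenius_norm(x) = 3.77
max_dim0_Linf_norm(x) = 2.79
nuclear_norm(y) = 6.68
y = x + z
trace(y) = -0.41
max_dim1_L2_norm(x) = 2.85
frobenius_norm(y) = 4.74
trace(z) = 0.00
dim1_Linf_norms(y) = [3.26, 2.94]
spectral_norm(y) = 3.60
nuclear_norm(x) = 5.31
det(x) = -6.98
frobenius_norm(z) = 1.42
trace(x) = -0.41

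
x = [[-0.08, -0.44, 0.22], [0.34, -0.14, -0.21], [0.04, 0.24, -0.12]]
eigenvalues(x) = [(-0.17+0.45j), (-0.17-0.45j), (-0+0j)]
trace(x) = -0.34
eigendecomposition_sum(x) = [[-0.04+0.17j, (-0.22-0.08j), (0.11-0.1j)], [0.17+0.03j, (-0.07+0.23j), (-0.1-0.11j)], [0.02-0.09j, (0.12+0.04j), (-0.06+0.05j)]] + [[(-0.04-0.17j), -0.22+0.08j, 0.11+0.10j], [(0.17-0.03j), -0.07-0.23j, -0.10+0.11j], [(0.02+0.09j), 0.12-0.04j, -0.06-0.05j]] + [[-0.00+0.00j,(-0-0j),-0.00+0.00j], [-0.00+0.00j,-0.00-0.00j,-0.00+0.00j], [(-0+0j),-0.00-0.00j,(-0+0j)]]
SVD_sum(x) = [[-0.1, -0.43, 0.23], [0.01, 0.04, -0.02], [0.06, 0.23, -0.13]] + [[0.02, -0.01, -0.01], [0.33, -0.18, -0.19], [-0.02, 0.01, 0.01]] + [[-0.00, -0.0, -0.0], [-0.00, -0.00, -0.0], [-0.00, -0.0, -0.00]]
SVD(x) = [[-0.87, -0.08, 0.48],[0.09, -1.0, 0.01],[0.48, 0.05, 0.88]] @ diag([0.5684523664106413, 0.4220881671501242, 0.0018671566595287084]) @ [[0.21, 0.86, -0.47], [-0.78, 0.44, 0.44], [-0.58, -0.28, -0.76]]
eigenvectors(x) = [[0.04-0.65j, (0.04+0.65j), (0.58+0j)], [-0.67+0.00j, -0.67-0.00j, 0.28+0.00j], [-0.02+0.36j, (-0.02-0.36j), (0.76+0j)]]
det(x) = -0.00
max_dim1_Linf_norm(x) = 0.44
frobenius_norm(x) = 0.71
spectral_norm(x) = 0.57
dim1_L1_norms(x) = [0.74, 0.69, 0.4]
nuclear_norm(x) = 0.99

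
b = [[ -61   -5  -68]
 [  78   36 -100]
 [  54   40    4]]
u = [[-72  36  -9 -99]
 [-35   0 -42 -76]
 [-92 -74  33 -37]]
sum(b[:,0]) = 71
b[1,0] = 78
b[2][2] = 4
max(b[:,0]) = 78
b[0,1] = -5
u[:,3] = [-99, -76, -37]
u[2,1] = -74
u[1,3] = -76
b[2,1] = 40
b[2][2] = 4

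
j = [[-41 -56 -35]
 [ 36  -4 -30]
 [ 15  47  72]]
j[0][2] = -35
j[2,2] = 72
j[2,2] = 72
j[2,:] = [15, 47, 72]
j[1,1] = -4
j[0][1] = -56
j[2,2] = 72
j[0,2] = -35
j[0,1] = -56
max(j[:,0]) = 36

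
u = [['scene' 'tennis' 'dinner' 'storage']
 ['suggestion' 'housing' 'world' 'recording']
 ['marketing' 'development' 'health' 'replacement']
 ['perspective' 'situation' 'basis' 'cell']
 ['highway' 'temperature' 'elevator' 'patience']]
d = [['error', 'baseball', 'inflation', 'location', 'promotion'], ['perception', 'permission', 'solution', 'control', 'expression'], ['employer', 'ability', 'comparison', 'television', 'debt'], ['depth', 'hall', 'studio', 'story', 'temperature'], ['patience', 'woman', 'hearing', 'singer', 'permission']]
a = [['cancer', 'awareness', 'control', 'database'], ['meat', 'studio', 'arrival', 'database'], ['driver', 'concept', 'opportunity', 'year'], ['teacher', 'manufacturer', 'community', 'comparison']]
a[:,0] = ['cancer', 'meat', 'driver', 'teacher']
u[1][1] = 'housing'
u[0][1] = 'tennis'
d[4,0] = 'patience'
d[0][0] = 'error'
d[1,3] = 'control'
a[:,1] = ['awareness', 'studio', 'concept', 'manufacturer']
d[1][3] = 'control'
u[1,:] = ['suggestion', 'housing', 'world', 'recording']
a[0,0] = 'cancer'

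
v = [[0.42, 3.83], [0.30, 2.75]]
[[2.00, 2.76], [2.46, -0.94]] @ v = [[1.67, 15.25], [0.75, 6.84]]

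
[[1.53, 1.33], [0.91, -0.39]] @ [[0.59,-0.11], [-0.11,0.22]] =[[0.76,0.12], [0.58,-0.19]]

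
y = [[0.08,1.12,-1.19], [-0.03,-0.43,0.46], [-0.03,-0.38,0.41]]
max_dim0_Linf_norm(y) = 1.19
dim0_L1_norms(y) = [0.14, 1.93, 2.06]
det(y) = -0.00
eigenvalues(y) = [0.11, 0.0, -0.05]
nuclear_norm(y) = 1.85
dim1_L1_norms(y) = [2.39, 0.92, 0.82]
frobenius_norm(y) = 1.84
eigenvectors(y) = [[-0.88, 0.54, 0.91], [0.34, 0.60, -0.35], [0.34, 0.60, -0.23]]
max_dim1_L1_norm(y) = 2.39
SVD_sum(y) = [[0.08,  1.12,  -1.19], [-0.03,  -0.43,  0.46], [-0.03,  -0.38,  0.41]] + [[-0.0, 0.00, 0.0],[-0.00, 0.0, 0.00],[-0.0, 0.00, 0.0]] + [[0.00, 0.0, 0.00],[0.0, 0.0, 0.00],[-0.0, -0.0, -0.00]]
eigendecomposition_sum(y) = [[0.08, 0.74, -0.81],[-0.03, -0.29, 0.31],[-0.03, -0.29, 0.31]] + [[0.0, 0.0, -0.00], [0.00, 0.0, -0.0], [0.00, 0.00, -0.0]] + [[-0.00,0.38,-0.38], [0.00,-0.15,0.15], [0.0,-0.1,0.1]]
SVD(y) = [[-0.89, 0.38, 0.26], [0.34, 0.17, 0.92], [0.30, 0.91, -0.28]] @ diag([1.8405634669576783, 0.00482388700334974, 0.0016894421894168101]) @ [[-0.05, -0.68, 0.73], [-0.47, 0.66, 0.59], [0.88, 0.31, 0.35]]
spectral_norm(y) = 1.84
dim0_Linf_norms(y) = [0.08, 1.12, 1.19]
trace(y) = 0.06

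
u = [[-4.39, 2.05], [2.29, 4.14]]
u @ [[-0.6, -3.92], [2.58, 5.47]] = [[7.92,28.42], [9.31,13.67]]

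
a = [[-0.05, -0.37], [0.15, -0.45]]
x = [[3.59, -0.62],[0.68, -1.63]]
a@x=[[-0.43, 0.63],[0.23, 0.64]]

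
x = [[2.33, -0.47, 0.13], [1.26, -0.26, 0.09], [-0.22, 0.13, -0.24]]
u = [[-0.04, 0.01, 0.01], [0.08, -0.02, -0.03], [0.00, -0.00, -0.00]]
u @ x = [[-0.08, 0.02, -0.01], [0.17, -0.04, 0.02], [0.0, 0.00, 0.0]]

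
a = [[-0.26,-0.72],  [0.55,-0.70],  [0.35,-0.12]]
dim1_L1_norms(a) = [0.98, 1.25, 0.47]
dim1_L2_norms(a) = [0.77, 0.89, 0.37]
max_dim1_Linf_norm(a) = 0.72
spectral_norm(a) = 1.06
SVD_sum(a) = [[0.21, -0.54], [0.31, -0.79], [0.09, -0.22]] + [[-0.47, -0.18], [0.24, 0.09], [0.26, 0.10]]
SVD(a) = [[-0.55,0.79], [-0.81,-0.41], [-0.23,-0.45]] @ diag([1.0560142765340899, 0.6326403779053175]) @ [[-0.36, 0.93], [-0.93, -0.36]]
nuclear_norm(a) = 1.69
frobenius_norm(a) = 1.23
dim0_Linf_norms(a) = [0.55, 0.72]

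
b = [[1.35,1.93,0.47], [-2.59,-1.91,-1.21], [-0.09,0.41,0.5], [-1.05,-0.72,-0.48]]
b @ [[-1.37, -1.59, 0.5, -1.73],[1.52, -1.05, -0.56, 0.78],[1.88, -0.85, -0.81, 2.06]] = [[1.97, -4.57, -0.79, 0.14],[-1.63, 7.15, 0.75, 0.50],[1.69, -0.71, -0.68, 1.51],[-0.56, 2.83, 0.27, 0.27]]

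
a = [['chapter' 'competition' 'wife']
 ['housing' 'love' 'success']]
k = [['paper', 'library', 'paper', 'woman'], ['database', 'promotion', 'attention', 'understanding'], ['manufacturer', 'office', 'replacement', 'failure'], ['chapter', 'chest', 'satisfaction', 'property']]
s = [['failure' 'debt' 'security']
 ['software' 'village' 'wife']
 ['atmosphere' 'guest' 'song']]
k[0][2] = 'paper'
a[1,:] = ['housing', 'love', 'success']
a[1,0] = 'housing'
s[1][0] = 'software'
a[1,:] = ['housing', 'love', 'success']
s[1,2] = 'wife'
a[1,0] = 'housing'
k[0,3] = 'woman'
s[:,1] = ['debt', 'village', 'guest']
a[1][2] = 'success'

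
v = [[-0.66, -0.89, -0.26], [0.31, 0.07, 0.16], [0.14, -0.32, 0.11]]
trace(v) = -0.48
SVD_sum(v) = [[-0.67, -0.88, -0.27], [0.16, 0.21, 0.06], [-0.08, -0.11, -0.03]] + [[0.01,-0.01,0.01], [0.15,-0.14,0.10], [0.22,-0.21,0.14]] + [[-0.00, 0.00, 0.00],[-0.00, 0.0, 0.0],[0.00, -0.0, -0.0]]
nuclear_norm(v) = 1.59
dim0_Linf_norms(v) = [0.66, 0.89, 0.26]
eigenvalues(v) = [(-0.24+0.44j), (-0.24-0.44j), (-0+0j)]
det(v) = -0.00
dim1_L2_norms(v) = [1.14, 0.36, 0.37]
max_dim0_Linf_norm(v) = 0.89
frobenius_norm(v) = 1.25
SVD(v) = [[-0.97, -0.03, -0.26], [0.23, -0.56, -0.8], [-0.12, -0.83, 0.55]] @ diag([1.1788338813850423, 0.40786102628722154, 0.00025166368587577643]) @ [[0.59, 0.77, 0.23],  [-0.66, 0.62, -0.42],  [0.47, -0.09, -0.88]]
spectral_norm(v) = 1.18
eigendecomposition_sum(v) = [[-0.33+0.04j, (-0.44-0.45j), (-0.13+0.07j)], [0.15+0.10j, 0.03+0.35j, 0.08+0.02j], [(0.07+0.16j), (-0.16+0.29j), (0.06+0.06j)]] + [[-0.33-0.04j, (-0.44+0.45j), (-0.13-0.07j)], [(0.15-0.1j), 0.03-0.35j, (0.08-0.02j)], [0.07-0.16j, -0.16-0.29j, (0.06-0.06j)]] + [[-0.00-0.00j,-0.00-0.00j,-0j], [0j,0j,-0.00+0.00j], [0.00+0.00j,0j,(-0+0j)]]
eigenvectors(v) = [[-0.79+0.00j, -0.79-0.00j, (-0.47+0j)],[(0.34+0.28j), 0.34-0.28j, 0.10+0.00j],[0.12+0.40j, 0.12-0.40j, 0.88+0.00j]]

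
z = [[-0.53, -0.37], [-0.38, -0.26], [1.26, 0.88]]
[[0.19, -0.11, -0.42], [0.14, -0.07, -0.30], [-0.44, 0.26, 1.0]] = z @ [[-0.7,-0.6,0.66], [0.50,1.16,0.19]]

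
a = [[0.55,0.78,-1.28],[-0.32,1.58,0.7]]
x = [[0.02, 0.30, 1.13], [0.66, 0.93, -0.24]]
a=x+[[0.53,0.48,-2.41],[-0.98,0.65,0.94]]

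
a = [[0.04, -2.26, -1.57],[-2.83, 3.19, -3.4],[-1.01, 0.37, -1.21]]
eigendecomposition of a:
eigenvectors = [[0.51,-0.72,-0.84], [-0.85,-0.58,-0.24], [-0.15,-0.38,0.49]]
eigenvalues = [4.28, -2.58, 0.32]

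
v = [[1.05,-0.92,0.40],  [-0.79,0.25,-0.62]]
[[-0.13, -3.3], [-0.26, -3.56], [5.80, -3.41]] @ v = [[2.47, -0.71, 1.99], [2.54, -0.65, 2.1], [8.78, -6.19, 4.43]]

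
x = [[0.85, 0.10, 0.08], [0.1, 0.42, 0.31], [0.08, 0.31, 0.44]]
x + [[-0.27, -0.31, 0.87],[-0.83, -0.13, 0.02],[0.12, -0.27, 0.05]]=[[0.58, -0.21, 0.95], [-0.73, 0.29, 0.33], [0.2, 0.04, 0.49]]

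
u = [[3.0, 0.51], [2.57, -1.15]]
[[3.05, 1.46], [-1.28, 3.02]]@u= [[12.9, -0.12], [3.92, -4.13]]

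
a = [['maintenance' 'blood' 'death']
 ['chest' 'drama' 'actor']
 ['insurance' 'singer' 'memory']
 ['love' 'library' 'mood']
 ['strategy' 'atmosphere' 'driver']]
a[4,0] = 'strategy'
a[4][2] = 'driver'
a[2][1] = 'singer'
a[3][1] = 'library'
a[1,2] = 'actor'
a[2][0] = 'insurance'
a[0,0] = 'maintenance'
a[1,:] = ['chest', 'drama', 'actor']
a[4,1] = 'atmosphere'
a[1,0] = 'chest'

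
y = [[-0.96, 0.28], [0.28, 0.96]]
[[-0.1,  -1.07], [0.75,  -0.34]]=y@[[0.31, 0.93], [0.69, -0.63]]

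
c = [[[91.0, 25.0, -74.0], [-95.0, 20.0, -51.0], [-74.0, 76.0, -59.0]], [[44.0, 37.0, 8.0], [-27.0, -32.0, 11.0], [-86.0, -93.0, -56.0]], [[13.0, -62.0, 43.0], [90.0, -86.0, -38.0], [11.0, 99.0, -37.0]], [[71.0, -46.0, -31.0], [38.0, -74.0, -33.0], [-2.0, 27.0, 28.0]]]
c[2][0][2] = 43.0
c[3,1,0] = 38.0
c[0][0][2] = -74.0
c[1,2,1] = -93.0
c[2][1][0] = 90.0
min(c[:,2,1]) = -93.0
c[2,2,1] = 99.0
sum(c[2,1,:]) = -34.0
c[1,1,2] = 11.0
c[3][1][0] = 38.0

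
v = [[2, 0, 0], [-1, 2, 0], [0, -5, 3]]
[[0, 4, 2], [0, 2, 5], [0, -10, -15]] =v @ [[0, 2, 1], [0, 2, 3], [0, 0, 0]]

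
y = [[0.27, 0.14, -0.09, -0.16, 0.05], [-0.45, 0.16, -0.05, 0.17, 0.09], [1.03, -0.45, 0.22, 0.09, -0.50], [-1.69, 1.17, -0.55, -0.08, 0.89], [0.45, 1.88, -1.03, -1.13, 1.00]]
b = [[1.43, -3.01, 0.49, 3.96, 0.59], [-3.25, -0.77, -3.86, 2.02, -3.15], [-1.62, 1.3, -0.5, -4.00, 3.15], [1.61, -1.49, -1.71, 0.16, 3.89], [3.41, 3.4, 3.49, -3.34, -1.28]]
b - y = [[1.16, -3.15, 0.58, 4.12, 0.54], [-2.8, -0.93, -3.81, 1.85, -3.24], [-2.65, 1.75, -0.72, -4.09, 3.65], [3.30, -2.66, -1.16, 0.24, 3.00], [2.96, 1.52, 4.52, -2.21, -2.28]]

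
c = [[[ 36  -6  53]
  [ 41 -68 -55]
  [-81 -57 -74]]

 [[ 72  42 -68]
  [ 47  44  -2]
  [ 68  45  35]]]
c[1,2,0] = 68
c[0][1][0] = 41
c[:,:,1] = [[-6, -68, -57], [42, 44, 45]]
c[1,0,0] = 72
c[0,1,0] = 41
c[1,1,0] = 47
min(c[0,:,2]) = -74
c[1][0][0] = 72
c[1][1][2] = -2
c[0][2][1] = -57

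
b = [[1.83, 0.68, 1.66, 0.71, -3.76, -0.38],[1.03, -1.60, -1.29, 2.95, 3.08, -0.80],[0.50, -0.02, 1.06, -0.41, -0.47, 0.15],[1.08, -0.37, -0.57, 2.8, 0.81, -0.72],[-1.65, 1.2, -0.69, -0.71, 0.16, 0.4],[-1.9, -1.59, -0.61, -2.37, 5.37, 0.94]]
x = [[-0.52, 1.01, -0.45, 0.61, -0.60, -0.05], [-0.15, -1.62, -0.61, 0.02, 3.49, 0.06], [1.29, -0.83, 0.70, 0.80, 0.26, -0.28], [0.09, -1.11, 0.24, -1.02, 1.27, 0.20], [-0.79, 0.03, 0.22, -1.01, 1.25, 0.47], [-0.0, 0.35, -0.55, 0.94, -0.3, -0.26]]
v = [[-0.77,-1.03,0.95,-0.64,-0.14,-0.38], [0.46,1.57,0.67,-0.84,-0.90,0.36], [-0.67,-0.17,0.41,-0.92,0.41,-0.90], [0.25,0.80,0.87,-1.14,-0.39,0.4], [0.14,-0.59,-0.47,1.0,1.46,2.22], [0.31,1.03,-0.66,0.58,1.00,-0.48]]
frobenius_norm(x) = 5.48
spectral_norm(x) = 4.57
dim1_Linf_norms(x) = [1.01, 3.49, 1.29, 1.27, 1.25, 0.94]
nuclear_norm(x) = 9.33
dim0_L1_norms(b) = [7.99, 5.46, 5.88, 9.95, 13.65, 3.39]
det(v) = 1.49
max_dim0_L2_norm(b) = 7.31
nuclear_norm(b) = 16.81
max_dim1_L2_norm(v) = 2.94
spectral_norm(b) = 8.19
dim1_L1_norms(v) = [3.91, 4.8, 3.48, 3.85, 5.88, 4.06]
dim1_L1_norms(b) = [9.02, 10.75, 2.61, 6.35, 4.81, 12.78]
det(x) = -0.00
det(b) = -0.00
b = v @ x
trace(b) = 5.19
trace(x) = -1.47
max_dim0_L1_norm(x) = 7.17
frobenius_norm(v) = 5.02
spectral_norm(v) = 3.48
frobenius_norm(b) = 10.25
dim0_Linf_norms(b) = [1.9, 1.6, 1.66, 2.95, 5.37, 0.94]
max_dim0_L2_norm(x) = 3.98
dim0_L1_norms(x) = [2.84, 4.95, 2.77, 4.4, 7.17, 1.32]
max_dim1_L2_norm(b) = 6.47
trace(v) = 1.05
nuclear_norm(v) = 10.03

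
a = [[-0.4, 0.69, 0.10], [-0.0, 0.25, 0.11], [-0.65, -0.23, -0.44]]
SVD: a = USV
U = [[-0.77, -0.57, -0.28], [-0.12, -0.31, 0.94], [-0.62, 0.76, 0.17]]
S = [0.85, 0.82, 0.0]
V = [[0.84,-0.49,0.22],[-0.33,-0.79,-0.52],[0.43,0.37,-0.83]]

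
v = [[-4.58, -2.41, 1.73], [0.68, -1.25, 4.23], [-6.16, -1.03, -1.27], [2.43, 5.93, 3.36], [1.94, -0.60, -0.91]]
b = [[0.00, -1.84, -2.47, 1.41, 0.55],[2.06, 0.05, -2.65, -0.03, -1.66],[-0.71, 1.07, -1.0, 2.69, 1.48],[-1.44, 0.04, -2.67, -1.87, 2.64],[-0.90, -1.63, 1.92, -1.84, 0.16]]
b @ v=[[18.46, 12.88, -0.41], [3.63, -1.48, 8.55], [19.55, 16.47, 12.26], [23.65, -6.50, -7.62], [-12.97, -8.78, -17.22]]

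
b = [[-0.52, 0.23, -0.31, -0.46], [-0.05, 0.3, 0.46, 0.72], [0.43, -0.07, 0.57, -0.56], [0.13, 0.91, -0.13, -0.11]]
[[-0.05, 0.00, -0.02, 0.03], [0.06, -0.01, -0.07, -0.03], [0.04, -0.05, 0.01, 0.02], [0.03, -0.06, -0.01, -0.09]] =b @[[0.05, -0.04, 0.09, -0.08], [0.04, -0.06, -0.04, -0.09], [0.06, -0.03, -0.08, 0.04], [0.03, 0.03, -0.02, -0.04]]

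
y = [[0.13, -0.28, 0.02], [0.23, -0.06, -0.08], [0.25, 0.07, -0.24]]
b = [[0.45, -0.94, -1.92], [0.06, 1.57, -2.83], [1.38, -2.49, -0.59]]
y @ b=[[0.07, -0.61, 0.53], [-0.01, -0.11, -0.22], [-0.21, 0.47, -0.54]]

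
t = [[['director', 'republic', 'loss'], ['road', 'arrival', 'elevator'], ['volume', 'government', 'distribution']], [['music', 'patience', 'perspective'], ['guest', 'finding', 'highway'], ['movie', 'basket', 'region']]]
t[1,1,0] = 'guest'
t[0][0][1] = 'republic'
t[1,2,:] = ['movie', 'basket', 'region']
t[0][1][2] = 'elevator'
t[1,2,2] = 'region'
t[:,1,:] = [['road', 'arrival', 'elevator'], ['guest', 'finding', 'highway']]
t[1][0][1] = 'patience'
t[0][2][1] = 'government'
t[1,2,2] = 'region'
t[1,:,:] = [['music', 'patience', 'perspective'], ['guest', 'finding', 'highway'], ['movie', 'basket', 'region']]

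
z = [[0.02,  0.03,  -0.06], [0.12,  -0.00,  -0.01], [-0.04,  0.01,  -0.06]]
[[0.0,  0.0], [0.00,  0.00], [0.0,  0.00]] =z @ [[0.00, 0.0], [-0.0, -0.0], [-0.00, -0.00]]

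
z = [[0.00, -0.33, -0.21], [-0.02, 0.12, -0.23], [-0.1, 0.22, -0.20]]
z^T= [[0.00, -0.02, -0.1], [-0.33, 0.12, 0.22], [-0.21, -0.23, -0.2]]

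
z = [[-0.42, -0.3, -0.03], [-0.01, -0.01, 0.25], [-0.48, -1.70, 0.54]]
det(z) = -0.142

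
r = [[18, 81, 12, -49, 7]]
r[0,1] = 81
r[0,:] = [18, 81, 12, -49, 7]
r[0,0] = 18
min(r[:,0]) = 18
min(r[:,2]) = 12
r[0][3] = -49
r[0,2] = 12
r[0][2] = 12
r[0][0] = 18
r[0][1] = 81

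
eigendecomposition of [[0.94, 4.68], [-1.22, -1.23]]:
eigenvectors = [[0.89+0.00j, 0.89-0.00j], [(-0.21+0.41j), -0.21-0.41j]]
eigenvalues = [(-0.15+2.13j), (-0.15-2.13j)]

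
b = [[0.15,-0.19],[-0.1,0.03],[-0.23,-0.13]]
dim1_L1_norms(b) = [0.34, 0.13, 0.36]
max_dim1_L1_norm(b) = 0.36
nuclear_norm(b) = 0.52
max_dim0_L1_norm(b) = 0.48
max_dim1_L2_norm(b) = 0.26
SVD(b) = [[-0.55,  -0.79], [0.35,  0.11], [0.76,  -0.61]] @ diag([0.2923714439552629, 0.23198909189768938]) @ [[-1.0,0.05], [0.05,1.0]]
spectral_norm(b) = 0.29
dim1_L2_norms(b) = [0.24, 0.1, 0.26]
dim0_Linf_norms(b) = [0.23, 0.19]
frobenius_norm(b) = 0.37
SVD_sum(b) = [[0.16, -0.01], [-0.10, 0.01], [-0.22, 0.01]] + [[-0.01, -0.18], [0.0, 0.02], [-0.01, -0.14]]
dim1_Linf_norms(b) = [0.19, 0.1, 0.23]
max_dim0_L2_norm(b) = 0.29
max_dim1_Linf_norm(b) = 0.23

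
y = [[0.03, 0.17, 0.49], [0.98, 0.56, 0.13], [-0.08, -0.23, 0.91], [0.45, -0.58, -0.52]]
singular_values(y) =[1.21, 1.15, 0.69]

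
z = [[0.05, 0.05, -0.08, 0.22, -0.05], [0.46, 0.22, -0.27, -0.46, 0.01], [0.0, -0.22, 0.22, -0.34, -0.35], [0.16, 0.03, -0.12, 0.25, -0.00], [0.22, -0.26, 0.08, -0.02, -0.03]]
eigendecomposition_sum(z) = [[0.13-0.00j, 0.06+0.00j, -0.12+0.00j, (0.13+0j), 0.06+0.00j], [(0.12-0j), (0.06+0j), -0.11+0.00j, (0.12+0j), (0.06+0j)], [-0.22+0.00j, (-0.11+0j), (0.2-0j), (-0.22-0j), (-0.1-0j)], [(0.17-0j), 0.08+0.00j, (-0.16+0j), (0.18+0j), (0.08+0j)], [-0.04+0.00j, (-0.02+0j), (0.04-0j), -0.04-0.00j, (-0.02-0j)]] + [[(0.07+0j), (-0.01+0j), (-0.01-0j), -0.06+0.00j, -0.00+0.00j], [(0.38+0j), (-0.07+0j), (-0.06-0j), (-0.32+0j), (-0.02+0j)], [(0.53+0j), (-0.1+0j), (-0.09-0j), (-0.45+0j), (-0.02+0j)], [(0.1+0j), (-0.02+0j), -0.02-0.00j, -0.08+0.00j, (-0+0j)], [(0.28+0j), -0.05+0.00j, -0.05-0.00j, (-0.23+0j), (-0.01+0j)]] + [[-0.02+0.00j, (-0+0j), -0j, (0.02-0j), (-0.01-0j)], [-0.03+0.00j, (-0+0j), 0.00-0.00j, 0.03-0.00j, (-0.01-0j)], [(-0.05+0j), -0.00+0.00j, 0.01-0.00j, 0.04-0.00j, (-0.01-0j)], [(-0.01+0j), -0.00+0.00j, -0j, 0.01-0.00j, -0.00-0.00j], [(-0.01+0j), (-0+0j), 0.00-0.00j, 0.01-0.00j, -0.00-0.00j]] + [[-0.07-0.08j, -0.07j, 0.02+0.06j, 0.07+0.16j, -0.05-0.06j], [-0.00-0.27j, 0.12-0.14j, (-0.05+0.16j), (-0.15+0.45j), (-0.01-0.2j)], [(-0.13-0.14j), -0.01-0.13j, (0.05+0.11j), (0.14+0.3j), -0.10-0.10j], [-0.05-0.02j, (-0.02-0.03j), (0.03+0.02j), (0.07+0.05j), -0.04-0.01j], [(-0.01+0.21j), -0.09+0.10j, (0.04-0.12j), (0.13-0.34j), 0.00+0.16j]] + [[-0.07+0.08j,0.07j,0.02-0.06j,0.07-0.16j,(-0.05+0.06j)],[(-0+0.27j),0.12+0.14j,-0.05-0.16j,(-0.15-0.45j),-0.01+0.20j],[(-0.13+0.14j),(-0.01+0.13j),(0.05-0.11j),0.14-0.30j,(-0.1+0.1j)],[-0.05+0.02j,(-0.02+0.03j),0.03-0.02j,0.07-0.05j,(-0.04+0.01j)],[(-0.01-0.21j),-0.09-0.10j,(0.04+0.12j),(0.13+0.34j),-0.16j]]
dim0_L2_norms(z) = [0.54, 0.41, 0.39, 0.66, 0.35]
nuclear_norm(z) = 1.98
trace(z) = 0.71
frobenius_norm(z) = 1.08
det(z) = 0.00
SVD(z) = [[0.16, 0.22, -0.31, -0.58, -0.71], [-0.91, 0.4, 0.03, -0.05, -0.05], [-0.33, -0.79, -0.11, -0.48, 0.12], [0.11, 0.35, -0.55, -0.36, 0.66], [-0.13, -0.2, -0.77, 0.55, -0.21]] @ diag([0.7575432549778264, 0.6413889102602841, 0.3740196640458971, 0.20918106275268886, 0.0010278742018345675]) @ [[-0.56, -0.11, 0.18, 0.79, 0.14], [0.32, 0.53, -0.56, 0.35, 0.43], [-0.69, 0.54, -0.01, -0.45, 0.21], [0.07, -0.41, 0.19, -0.2, 0.86], [0.33, 0.5, 0.79, 0.11, 0.07]]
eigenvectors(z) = [[-0.39+0.00j, (0.1+0j), 0.32+0.00j, 0.19-0.16j, 0.19+0.16j], [(-0.36+0j), (0.53+0j), (0.5+0j), (0.67+0j), (0.67-0j)], [0.66+0.00j, (0.74+0j), (0.79+0j), (0.34-0.32j), 0.34+0.32j], [(-0.52+0j), 0.13+0.00j, 0.11+0.00j, 0.04-0.12j, 0.04+0.12j], [(0.12+0j), 0.39+0.00j, 0.10+0.00j, -0.51-0.02j, (-0.51+0.02j)]]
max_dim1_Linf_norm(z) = 0.46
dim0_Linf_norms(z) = [0.46, 0.26, 0.27, 0.46, 0.35]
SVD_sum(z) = [[-0.07,-0.01,0.02,0.09,0.02], [0.39,0.07,-0.12,-0.55,-0.09], [0.14,0.03,-0.05,-0.2,-0.03], [-0.05,-0.01,0.01,0.07,0.01], [0.06,0.01,-0.02,-0.08,-0.01]] + [[0.05, 0.07, -0.08, 0.05, 0.06], [0.08, 0.13, -0.14, 0.09, 0.11], [-0.16, -0.27, 0.28, -0.18, -0.22], [0.07, 0.12, -0.12, 0.08, 0.1], [-0.04, -0.07, 0.07, -0.05, -0.06]] + [[0.08, -0.06, 0.00, 0.05, -0.02],  [-0.01, 0.01, -0.0, -0.01, 0.00],  [0.03, -0.02, 0.0, 0.02, -0.01],  [0.14, -0.11, 0.0, 0.09, -0.04],  [0.20, -0.15, 0.0, 0.13, -0.06]] + [[-0.01, 0.05, -0.02, 0.02, -0.10], [-0.0, 0.00, -0.00, 0.00, -0.01], [-0.01, 0.04, -0.02, 0.02, -0.09], [-0.0, 0.03, -0.01, 0.02, -0.07], [0.01, -0.05, 0.02, -0.02, 0.10]] + [[-0.0, -0.00, -0.00, -0.0, -0.0], [-0.00, -0.0, -0.0, -0.00, -0.0], [0.0, 0.00, 0.00, 0.00, 0.00], [0.0, 0.0, 0.0, 0.0, 0.00], [-0.0, -0.00, -0.00, -0.00, -0.0]]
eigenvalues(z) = [(0.54+0j), (-0.18+0j), (-0.01+0j), (0.18+0.1j), (0.18-0.1j)]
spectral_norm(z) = 0.76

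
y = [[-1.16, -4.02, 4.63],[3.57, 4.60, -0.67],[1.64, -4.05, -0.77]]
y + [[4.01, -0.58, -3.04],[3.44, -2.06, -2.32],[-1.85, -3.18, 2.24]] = [[2.85, -4.60, 1.59], [7.01, 2.54, -2.99], [-0.21, -7.23, 1.47]]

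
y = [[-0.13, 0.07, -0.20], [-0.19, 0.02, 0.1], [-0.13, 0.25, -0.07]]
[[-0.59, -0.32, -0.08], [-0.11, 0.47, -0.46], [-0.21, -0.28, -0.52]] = y@[[1.71, -1.48, 1.61], [0.64, -1.29, -1.59], [2.06, 2.12, -1.18]]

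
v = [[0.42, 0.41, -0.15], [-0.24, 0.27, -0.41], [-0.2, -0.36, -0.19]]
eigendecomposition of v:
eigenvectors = [[(-0.1+0j), (0.86+0j), 0.86-0.00j], [0.51+0.00j, -0.06+0.39j, -0.06-0.39j], [(0.86+0j), (-0.28-0.13j), (-0.28+0.13j)]]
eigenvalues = [(-0.38+0j), (0.44+0.21j), (0.44-0.21j)]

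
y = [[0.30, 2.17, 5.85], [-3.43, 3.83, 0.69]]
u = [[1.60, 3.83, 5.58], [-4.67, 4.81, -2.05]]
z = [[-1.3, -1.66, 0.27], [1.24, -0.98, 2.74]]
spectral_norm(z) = 3.18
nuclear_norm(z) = 5.28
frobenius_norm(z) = 3.81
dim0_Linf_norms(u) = [4.67, 4.81, 5.58]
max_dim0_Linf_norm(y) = 5.85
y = u + z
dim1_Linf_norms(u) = [5.58, 4.81]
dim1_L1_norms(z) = [3.23, 4.96]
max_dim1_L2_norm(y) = 6.25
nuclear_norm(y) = 11.25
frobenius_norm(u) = 9.87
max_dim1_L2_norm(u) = 7.01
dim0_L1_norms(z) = [2.54, 2.64, 3.01]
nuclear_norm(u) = 13.96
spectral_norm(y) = 6.77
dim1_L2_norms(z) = [2.13, 3.16]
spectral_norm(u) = 7.03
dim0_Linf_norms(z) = [1.3, 1.66, 2.74]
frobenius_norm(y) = 8.12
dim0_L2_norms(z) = [1.8, 1.93, 2.75]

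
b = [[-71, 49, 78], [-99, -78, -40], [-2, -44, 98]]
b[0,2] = 78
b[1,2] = -40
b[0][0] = -71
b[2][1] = -44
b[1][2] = -40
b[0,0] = -71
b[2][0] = -2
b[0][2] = 78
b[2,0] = -2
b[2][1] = -44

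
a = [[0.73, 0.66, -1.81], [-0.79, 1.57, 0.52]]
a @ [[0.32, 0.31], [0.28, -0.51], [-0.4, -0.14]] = [[1.14, 0.14], [-0.02, -1.12]]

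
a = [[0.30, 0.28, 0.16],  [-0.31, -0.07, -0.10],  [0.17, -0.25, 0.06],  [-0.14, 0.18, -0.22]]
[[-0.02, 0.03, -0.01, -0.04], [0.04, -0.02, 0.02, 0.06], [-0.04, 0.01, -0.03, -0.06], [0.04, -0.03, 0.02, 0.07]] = a @ [[-0.11, 0.03, -0.08, -0.17], [0.07, 0.01, 0.06, 0.11], [-0.07, 0.11, -0.01, -0.13]]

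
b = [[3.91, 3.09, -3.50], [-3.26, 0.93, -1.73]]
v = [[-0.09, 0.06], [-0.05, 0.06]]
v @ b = [[-0.55,-0.22,0.21], [-0.39,-0.10,0.07]]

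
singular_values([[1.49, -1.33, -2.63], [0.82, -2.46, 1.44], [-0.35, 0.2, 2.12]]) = [3.86, 3.06, 0.29]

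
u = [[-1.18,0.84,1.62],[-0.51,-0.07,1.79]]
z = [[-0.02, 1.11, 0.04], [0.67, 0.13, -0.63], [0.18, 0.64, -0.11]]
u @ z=[[0.88, -0.16, -0.75], [0.29, 0.57, -0.17]]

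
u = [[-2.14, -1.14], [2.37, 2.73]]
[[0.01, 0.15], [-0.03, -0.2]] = u @ [[-0.0, -0.06], [-0.01, -0.02]]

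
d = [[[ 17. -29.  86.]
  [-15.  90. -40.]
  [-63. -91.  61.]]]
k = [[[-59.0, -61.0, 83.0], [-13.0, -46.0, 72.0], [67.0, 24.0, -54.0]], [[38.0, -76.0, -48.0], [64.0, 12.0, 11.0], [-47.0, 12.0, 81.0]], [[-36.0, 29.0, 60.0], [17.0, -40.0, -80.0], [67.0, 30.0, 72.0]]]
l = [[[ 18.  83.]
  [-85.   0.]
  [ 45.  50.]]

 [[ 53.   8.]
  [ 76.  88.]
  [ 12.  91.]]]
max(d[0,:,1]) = 90.0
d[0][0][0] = 17.0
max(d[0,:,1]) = 90.0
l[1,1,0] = 76.0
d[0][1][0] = -15.0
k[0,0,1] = -61.0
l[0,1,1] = 0.0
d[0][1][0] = -15.0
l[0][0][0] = 18.0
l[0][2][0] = 45.0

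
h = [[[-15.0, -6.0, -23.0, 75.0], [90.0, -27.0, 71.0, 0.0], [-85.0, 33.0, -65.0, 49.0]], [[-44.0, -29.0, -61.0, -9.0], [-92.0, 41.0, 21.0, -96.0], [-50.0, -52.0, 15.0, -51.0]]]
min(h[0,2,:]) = -85.0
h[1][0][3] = -9.0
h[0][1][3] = 0.0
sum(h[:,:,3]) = -32.0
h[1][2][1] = -52.0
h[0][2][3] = 49.0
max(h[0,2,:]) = 49.0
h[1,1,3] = -96.0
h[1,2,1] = -52.0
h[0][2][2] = -65.0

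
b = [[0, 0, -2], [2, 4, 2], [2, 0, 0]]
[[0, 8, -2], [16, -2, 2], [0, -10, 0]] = b @ [[0, -5, 0], [4, 4, 0], [0, -4, 1]]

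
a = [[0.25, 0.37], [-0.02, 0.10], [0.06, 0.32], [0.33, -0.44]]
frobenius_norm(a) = 0.79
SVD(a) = [[-0.5, 0.72], [-0.15, -0.02], [-0.46, 0.24], [0.72, 0.65]] @ diag([0.6689776087211093, 0.4132420102431337]) @ [[0.13,-0.99], [0.99,0.13]]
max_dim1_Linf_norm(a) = 0.44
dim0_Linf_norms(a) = [0.33, 0.44]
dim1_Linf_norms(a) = [0.37, 0.1, 0.32, 0.44]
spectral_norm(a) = 0.67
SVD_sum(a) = [[-0.04,0.33], [-0.01,0.1], [-0.04,0.31], [0.06,-0.47]] + [[0.29, 0.04], [-0.01, -0.0], [0.10, 0.01], [0.27, 0.03]]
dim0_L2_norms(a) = [0.42, 0.67]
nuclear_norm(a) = 1.08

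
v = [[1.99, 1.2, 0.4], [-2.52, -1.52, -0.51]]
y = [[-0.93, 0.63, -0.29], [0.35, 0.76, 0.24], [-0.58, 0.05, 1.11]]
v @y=[[-1.66, 2.19, 0.15], [2.11, -2.77, -0.20]]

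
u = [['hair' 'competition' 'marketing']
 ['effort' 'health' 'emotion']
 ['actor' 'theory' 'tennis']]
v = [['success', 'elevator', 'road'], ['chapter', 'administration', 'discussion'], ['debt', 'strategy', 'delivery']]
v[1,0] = 'chapter'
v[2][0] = 'debt'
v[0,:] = ['success', 'elevator', 'road']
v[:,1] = ['elevator', 'administration', 'strategy']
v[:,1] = ['elevator', 'administration', 'strategy']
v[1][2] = 'discussion'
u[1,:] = ['effort', 'health', 'emotion']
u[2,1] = 'theory'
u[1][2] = 'emotion'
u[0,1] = 'competition'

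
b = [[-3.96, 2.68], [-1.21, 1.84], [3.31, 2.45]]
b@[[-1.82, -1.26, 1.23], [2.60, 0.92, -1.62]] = [[14.18,7.46,-9.21], [6.99,3.22,-4.47], [0.35,-1.92,0.10]]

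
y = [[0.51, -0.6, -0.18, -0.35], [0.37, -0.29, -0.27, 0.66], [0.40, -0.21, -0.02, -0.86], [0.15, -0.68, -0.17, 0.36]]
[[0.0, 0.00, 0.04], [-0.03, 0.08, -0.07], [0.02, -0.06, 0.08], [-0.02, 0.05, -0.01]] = y @ [[-0.01, 0.02, -0.0],[0.00, -0.01, -0.06],[0.02, -0.07, 0.12],[-0.03, 0.08, -0.08]]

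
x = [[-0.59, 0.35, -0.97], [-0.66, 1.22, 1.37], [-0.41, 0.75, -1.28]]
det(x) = 1.03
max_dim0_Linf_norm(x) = 1.37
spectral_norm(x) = 2.12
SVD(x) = [[0.42,  0.43,  -0.80], [-0.73,  0.68,  -0.02], [0.54,  0.59,  0.60]] @ diag([2.1249364431392754, 1.7283973904057444, 0.28051305398718795]) @ [[0.01, -0.16, -0.99],[-0.55, 0.83, -0.14],[0.84, 0.54, -0.08]]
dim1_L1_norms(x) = [1.91, 3.25, 2.44]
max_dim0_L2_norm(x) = 2.11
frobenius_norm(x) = 2.75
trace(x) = -0.65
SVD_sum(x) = [[0.01, -0.14, -0.89], [-0.01, 0.25, 1.53], [0.01, -0.18, -1.13]] + [[-0.41, 0.61, -0.10], [-0.65, 0.97, -0.16], [-0.56, 0.84, -0.14]] + [[-0.19,-0.12,0.02], [-0.0,-0.0,0.0], [0.14,0.09,-0.01]]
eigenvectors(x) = [[0.04, 0.90, 0.64], [0.97, 0.43, -0.2], [0.25, -0.06, 0.74]]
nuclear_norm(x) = 4.13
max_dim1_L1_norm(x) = 3.25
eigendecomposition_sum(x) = [[-0.03, 0.06, 0.04], [-0.58, 1.35, 0.85], [-0.15, 0.35, 0.22]] + [[-0.32, -0.05, 0.26], [-0.15, -0.02, 0.12], [0.02, 0.00, -0.02]] + [[-0.24, 0.34, -1.27], [0.07, -0.1, 0.39], [-0.28, 0.40, -1.48]]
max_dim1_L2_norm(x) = 1.95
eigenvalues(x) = [1.54, -0.36, -1.83]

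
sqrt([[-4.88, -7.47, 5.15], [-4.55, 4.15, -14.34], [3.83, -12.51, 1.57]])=[[0.38+2.44j,-1.10+0.83j,1.04-0.47j], [-0.76+0.47j,(2.18+1.61j),(-2.06+1.62j)], [(0.64-0.4j),-1.85+1.39j,1.75+1.88j]]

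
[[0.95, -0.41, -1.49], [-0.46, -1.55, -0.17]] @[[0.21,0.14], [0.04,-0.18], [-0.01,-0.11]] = [[0.20, 0.37], [-0.16, 0.23]]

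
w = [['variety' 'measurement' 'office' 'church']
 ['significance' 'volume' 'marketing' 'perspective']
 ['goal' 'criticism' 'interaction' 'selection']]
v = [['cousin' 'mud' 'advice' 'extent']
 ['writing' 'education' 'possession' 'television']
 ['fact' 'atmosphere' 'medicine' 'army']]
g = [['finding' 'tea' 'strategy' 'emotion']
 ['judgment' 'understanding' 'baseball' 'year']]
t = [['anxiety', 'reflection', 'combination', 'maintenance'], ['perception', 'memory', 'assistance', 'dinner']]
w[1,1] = 'volume'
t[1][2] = 'assistance'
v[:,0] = ['cousin', 'writing', 'fact']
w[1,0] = 'significance'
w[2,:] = ['goal', 'criticism', 'interaction', 'selection']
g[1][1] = 'understanding'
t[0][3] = 'maintenance'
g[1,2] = 'baseball'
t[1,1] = 'memory'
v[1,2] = 'possession'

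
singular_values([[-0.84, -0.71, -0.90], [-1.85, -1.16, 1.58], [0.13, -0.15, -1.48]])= [2.87, 1.8, 0.04]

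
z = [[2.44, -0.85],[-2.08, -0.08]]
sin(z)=[[0.01,  -0.17],  [-0.42,  -0.49]]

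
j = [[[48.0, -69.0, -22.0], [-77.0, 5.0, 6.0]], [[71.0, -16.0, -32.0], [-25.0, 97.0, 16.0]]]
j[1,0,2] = -32.0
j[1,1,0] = -25.0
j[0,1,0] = -77.0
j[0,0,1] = -69.0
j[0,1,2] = 6.0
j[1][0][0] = 71.0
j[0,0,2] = -22.0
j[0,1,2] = 6.0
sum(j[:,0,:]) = -20.0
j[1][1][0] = -25.0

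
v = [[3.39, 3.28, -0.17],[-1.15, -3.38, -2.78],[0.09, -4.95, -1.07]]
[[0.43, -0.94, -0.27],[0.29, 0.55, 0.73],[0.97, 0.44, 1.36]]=v @ [[0.31, -0.19, 0.18], [-0.19, -0.09, -0.27], [-0.00, -0.01, -0.01]]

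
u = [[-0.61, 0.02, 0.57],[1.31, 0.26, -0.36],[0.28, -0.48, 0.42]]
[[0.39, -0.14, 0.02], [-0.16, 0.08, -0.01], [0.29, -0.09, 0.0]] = u @ [[0.07, 0.00, 0.0], [0.1, -0.03, 0.03], [0.76, -0.25, 0.04]]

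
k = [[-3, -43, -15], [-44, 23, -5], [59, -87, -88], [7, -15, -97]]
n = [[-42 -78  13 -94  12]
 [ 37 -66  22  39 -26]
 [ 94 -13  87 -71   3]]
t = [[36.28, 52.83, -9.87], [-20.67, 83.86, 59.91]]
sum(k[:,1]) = -122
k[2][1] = -87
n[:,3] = [-94, 39, -71]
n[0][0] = -42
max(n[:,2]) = 87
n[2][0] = 94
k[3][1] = -15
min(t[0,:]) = -9.87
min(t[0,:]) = -9.87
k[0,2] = -15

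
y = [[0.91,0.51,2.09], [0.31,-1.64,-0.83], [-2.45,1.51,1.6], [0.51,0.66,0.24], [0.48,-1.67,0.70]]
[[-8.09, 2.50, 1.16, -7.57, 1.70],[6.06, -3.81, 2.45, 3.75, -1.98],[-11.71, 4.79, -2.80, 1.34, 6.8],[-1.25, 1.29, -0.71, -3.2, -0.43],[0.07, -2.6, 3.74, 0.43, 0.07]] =y@[[1.26,-0.26,0.54,-2.94,-1.71], [-1.39,1.84,-1.77,-1.89,0.11], [-4.08,0.86,0.75,-1.88,1.53]]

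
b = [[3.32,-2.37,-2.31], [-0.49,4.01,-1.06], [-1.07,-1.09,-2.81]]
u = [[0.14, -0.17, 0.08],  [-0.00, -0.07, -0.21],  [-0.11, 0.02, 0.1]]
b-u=[[3.18,-2.20,-2.39], [-0.49,4.08,-0.85], [-0.96,-1.11,-2.91]]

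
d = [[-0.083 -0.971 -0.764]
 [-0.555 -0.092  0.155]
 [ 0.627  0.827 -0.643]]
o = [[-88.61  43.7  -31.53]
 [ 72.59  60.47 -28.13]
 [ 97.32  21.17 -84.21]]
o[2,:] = [97.32, 21.17, -84.21]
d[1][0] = -0.555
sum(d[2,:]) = 0.8109999999999999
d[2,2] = -0.643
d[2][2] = -0.643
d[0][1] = -0.971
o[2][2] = -84.21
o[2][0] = 97.32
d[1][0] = -0.555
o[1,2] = -28.13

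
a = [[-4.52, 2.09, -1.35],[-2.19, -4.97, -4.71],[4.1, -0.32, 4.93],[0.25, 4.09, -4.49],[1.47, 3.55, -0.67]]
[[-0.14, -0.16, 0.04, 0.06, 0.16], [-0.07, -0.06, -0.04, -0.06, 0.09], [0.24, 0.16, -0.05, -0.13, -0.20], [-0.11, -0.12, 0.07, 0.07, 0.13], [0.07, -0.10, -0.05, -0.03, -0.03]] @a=[[1.4, 1.3, 0.76], [0.40, 0.24, 0.39], [-1.97, -1.52, -0.61], [1.26, 1.09, 0.66], [-0.35, 0.43, 0.28]]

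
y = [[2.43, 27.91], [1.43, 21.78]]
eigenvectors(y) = [[-1.0,-0.8],[0.07,-0.61]]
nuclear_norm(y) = 35.88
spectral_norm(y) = 35.51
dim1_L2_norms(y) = [28.02, 21.83]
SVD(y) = [[0.79, 0.61], [0.61, -0.79]] @ diag([35.51270201900284, 0.366463244419875]) @ [[0.08, 1.00], [1.0, -0.08]]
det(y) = 13.01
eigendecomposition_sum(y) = [[0.51, -0.66],[-0.03, 0.04]] + [[1.92, 28.57], [1.46, 21.74]]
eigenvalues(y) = [0.55, 23.66]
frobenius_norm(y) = 35.51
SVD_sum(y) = [[2.21, 27.93],[1.72, 21.76]] + [[0.22,  -0.02], [-0.29,  0.02]]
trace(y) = 24.21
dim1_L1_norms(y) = [30.34, 23.21]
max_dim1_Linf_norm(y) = 27.91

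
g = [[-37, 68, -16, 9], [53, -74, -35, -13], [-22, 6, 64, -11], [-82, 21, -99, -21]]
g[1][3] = -13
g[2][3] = -11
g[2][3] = -11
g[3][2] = -99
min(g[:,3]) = -21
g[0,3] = 9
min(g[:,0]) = -82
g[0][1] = 68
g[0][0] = -37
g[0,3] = 9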